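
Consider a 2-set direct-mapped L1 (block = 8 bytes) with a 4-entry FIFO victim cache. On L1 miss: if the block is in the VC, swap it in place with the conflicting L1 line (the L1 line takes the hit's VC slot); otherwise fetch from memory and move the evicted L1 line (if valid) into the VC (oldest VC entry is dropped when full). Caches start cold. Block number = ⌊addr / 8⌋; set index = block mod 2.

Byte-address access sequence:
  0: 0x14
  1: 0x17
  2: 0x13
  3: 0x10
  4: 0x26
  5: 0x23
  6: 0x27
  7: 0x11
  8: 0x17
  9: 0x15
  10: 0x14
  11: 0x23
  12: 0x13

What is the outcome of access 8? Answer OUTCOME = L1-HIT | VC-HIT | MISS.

OUTCOME = L1-HIT

0: 0x14 (blk 2, set 0) → MISS  vc=[]
1: 0x17 (blk 2, set 0) → L1-HIT  vc=[]
2: 0x13 (blk 2, set 0) → L1-HIT  vc=[]
3: 0x10 (blk 2, set 0) → L1-HIT  vc=[]
4: 0x26 (blk 4, set 0) → MISS  vc=[2]
5: 0x23 (blk 4, set 0) → L1-HIT  vc=[2]
6: 0x27 (blk 4, set 0) → L1-HIT  vc=[2]
7: 0x11 (blk 2, set 0) → VC-HIT  vc=[4]
8: 0x17 (blk 2, set 0) → L1-HIT  vc=[4]
9: 0x15 (blk 2, set 0) → L1-HIT  vc=[4]
10: 0x14 (blk 2, set 0) → L1-HIT  vc=[4]
11: 0x23 (blk 4, set 0) → VC-HIT  vc=[2]
12: 0x13 (blk 2, set 0) → VC-HIT  vc=[4]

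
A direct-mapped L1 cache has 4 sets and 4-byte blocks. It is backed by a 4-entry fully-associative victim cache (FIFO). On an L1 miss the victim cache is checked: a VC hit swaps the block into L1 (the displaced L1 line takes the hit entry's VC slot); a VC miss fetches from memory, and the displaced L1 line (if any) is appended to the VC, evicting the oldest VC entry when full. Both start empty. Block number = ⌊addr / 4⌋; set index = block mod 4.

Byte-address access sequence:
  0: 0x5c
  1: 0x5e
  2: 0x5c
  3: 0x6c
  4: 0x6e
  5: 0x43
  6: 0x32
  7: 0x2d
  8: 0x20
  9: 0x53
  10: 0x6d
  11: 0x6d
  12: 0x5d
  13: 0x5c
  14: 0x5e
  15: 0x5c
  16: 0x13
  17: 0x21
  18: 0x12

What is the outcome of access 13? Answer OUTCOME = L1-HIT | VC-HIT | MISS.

0: 0x5c (blk 23, set 3) → MISS  vc=[]
1: 0x5e (blk 23, set 3) → L1-HIT  vc=[]
2: 0x5c (blk 23, set 3) → L1-HIT  vc=[]
3: 0x6c (blk 27, set 3) → MISS  vc=[23]
4: 0x6e (blk 27, set 3) → L1-HIT  vc=[23]
5: 0x43 (blk 16, set 0) → MISS  vc=[23]
6: 0x32 (blk 12, set 0) → MISS  vc=[23, 16]
7: 0x2d (blk 11, set 3) → MISS  vc=[23, 16, 27]
8: 0x20 (blk 8, set 0) → MISS  vc=[23, 16, 27, 12]
9: 0x53 (blk 20, set 0) → MISS  vc=[16, 27, 12, 8]
10: 0x6d (blk 27, set 3) → VC-HIT  vc=[16, 11, 12, 8]
11: 0x6d (blk 27, set 3) → L1-HIT  vc=[16, 11, 12, 8]
12: 0x5d (blk 23, set 3) → MISS  vc=[11, 12, 8, 27]
13: 0x5c (blk 23, set 3) → L1-HIT  vc=[11, 12, 8, 27]
14: 0x5e (blk 23, set 3) → L1-HIT  vc=[11, 12, 8, 27]
15: 0x5c (blk 23, set 3) → L1-HIT  vc=[11, 12, 8, 27]
16: 0x13 (blk 4, set 0) → MISS  vc=[12, 8, 27, 20]
17: 0x21 (blk 8, set 0) → VC-HIT  vc=[12, 4, 27, 20]
18: 0x12 (blk 4, set 0) → VC-HIT  vc=[12, 8, 27, 20]

OUTCOME = L1-HIT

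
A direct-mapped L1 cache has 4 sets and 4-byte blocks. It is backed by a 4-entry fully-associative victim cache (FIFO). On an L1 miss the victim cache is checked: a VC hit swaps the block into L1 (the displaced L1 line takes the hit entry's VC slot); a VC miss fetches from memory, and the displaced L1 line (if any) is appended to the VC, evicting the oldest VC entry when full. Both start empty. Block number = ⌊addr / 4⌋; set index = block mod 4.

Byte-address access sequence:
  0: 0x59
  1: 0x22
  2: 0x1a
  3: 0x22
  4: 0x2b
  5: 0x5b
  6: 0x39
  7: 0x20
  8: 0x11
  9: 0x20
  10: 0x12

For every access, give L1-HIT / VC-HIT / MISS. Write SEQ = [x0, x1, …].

SEQ = [MISS, MISS, MISS, L1-HIT, MISS, VC-HIT, MISS, L1-HIT, MISS, VC-HIT, VC-HIT]

  [0] addr=0x59 blk=22 s=2: MISS | VC []
  [1] addr=0x22 blk=8 s=0: MISS | VC []
  [2] addr=0x1a blk=6 s=2: MISS | VC [22]
  [3] addr=0x22 blk=8 s=0: L1-HIT | VC [22]
  [4] addr=0x2b blk=10 s=2: MISS | VC [22, 6]
  [5] addr=0x5b blk=22 s=2: VC-HIT | VC [10, 6]
  [6] addr=0x39 blk=14 s=2: MISS | VC [10, 6, 22]
  [7] addr=0x20 blk=8 s=0: L1-HIT | VC [10, 6, 22]
  [8] addr=0x11 blk=4 s=0: MISS | VC [10, 6, 22, 8]
  [9] addr=0x20 blk=8 s=0: VC-HIT | VC [10, 6, 22, 4]
  [10] addr=0x12 blk=4 s=0: VC-HIT | VC [10, 6, 22, 8]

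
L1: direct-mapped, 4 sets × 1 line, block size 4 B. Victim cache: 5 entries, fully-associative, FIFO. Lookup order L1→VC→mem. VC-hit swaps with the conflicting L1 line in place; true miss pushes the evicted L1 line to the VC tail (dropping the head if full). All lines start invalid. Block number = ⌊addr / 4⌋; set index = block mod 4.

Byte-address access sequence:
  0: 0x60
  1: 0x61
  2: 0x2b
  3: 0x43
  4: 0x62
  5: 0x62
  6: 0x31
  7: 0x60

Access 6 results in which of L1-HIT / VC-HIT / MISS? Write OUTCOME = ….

0: 0x60 (blk 24, set 0) → MISS  vc=[]
1: 0x61 (blk 24, set 0) → L1-HIT  vc=[]
2: 0x2b (blk 10, set 2) → MISS  vc=[]
3: 0x43 (blk 16, set 0) → MISS  vc=[24]
4: 0x62 (blk 24, set 0) → VC-HIT  vc=[16]
5: 0x62 (blk 24, set 0) → L1-HIT  vc=[16]
6: 0x31 (blk 12, set 0) → MISS  vc=[16, 24]
7: 0x60 (blk 24, set 0) → VC-HIT  vc=[16, 12]

OUTCOME = MISS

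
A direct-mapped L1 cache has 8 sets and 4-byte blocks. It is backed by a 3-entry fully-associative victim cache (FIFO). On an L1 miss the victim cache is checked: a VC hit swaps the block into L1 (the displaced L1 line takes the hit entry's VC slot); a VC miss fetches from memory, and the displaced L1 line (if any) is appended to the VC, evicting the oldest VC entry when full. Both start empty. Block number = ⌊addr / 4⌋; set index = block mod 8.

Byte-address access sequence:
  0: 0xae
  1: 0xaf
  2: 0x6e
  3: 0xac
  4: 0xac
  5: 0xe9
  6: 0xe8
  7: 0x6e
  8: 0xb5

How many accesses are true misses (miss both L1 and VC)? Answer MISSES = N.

#0 0xae→b43/s3 MISS; vc=[]
#1 0xaf→b43/s3 L1-HIT; vc=[]
#2 0x6e→b27/s3 MISS; vc=[43]
#3 0xac→b43/s3 VC-HIT; vc=[27]
#4 0xac→b43/s3 L1-HIT; vc=[27]
#5 0xe9→b58/s2 MISS; vc=[27]
#6 0xe8→b58/s2 L1-HIT; vc=[27]
#7 0x6e→b27/s3 VC-HIT; vc=[43]
#8 0xb5→b45/s5 MISS; vc=[43]

MISSES = 4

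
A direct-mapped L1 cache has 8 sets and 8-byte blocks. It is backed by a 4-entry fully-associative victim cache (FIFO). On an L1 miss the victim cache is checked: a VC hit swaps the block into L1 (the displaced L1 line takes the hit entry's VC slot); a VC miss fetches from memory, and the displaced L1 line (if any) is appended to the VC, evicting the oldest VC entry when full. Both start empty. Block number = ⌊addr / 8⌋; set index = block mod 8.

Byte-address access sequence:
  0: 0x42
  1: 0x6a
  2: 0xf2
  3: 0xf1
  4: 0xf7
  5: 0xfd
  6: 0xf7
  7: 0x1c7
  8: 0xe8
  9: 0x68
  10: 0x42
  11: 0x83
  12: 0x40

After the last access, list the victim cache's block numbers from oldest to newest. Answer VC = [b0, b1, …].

#0 0x42→b8/s0 MISS; vc=[]
#1 0x6a→b13/s5 MISS; vc=[]
#2 0xf2→b30/s6 MISS; vc=[]
#3 0xf1→b30/s6 L1-HIT; vc=[]
#4 0xf7→b30/s6 L1-HIT; vc=[]
#5 0xfd→b31/s7 MISS; vc=[]
#6 0xf7→b30/s6 L1-HIT; vc=[]
#7 0x1c7→b56/s0 MISS; vc=[8]
#8 0xe8→b29/s5 MISS; vc=[8,13]
#9 0x68→b13/s5 VC-HIT; vc=[8,29]
#10 0x42→b8/s0 VC-HIT; vc=[56,29]
#11 0x83→b16/s0 MISS; vc=[56,29,8]
#12 0x40→b8/s0 VC-HIT; vc=[56,29,16]

VC = [56, 29, 16]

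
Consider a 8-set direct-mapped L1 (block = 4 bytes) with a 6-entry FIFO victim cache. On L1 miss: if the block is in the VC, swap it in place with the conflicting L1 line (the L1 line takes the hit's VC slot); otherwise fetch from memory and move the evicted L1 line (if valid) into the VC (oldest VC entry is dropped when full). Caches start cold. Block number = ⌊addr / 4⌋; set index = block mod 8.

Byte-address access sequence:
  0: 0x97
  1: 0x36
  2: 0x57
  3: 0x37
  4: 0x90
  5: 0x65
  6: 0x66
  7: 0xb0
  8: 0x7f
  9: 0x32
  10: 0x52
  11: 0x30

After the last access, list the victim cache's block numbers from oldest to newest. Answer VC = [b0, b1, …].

  [0] addr=0x97 blk=37 s=5: MISS | VC []
  [1] addr=0x36 blk=13 s=5: MISS | VC [37]
  [2] addr=0x57 blk=21 s=5: MISS | VC [37, 13]
  [3] addr=0x37 blk=13 s=5: VC-HIT | VC [37, 21]
  [4] addr=0x90 blk=36 s=4: MISS | VC [37, 21]
  [5] addr=0x65 blk=25 s=1: MISS | VC [37, 21]
  [6] addr=0x66 blk=25 s=1: L1-HIT | VC [37, 21]
  [7] addr=0xb0 blk=44 s=4: MISS | VC [37, 21, 36]
  [8] addr=0x7f blk=31 s=7: MISS | VC [37, 21, 36]
  [9] addr=0x32 blk=12 s=4: MISS | VC [37, 21, 36, 44]
  [10] addr=0x52 blk=20 s=4: MISS | VC [37, 21, 36, 44, 12]
  [11] addr=0x30 blk=12 s=4: VC-HIT | VC [37, 21, 36, 44, 20]

VC = [37, 21, 36, 44, 20]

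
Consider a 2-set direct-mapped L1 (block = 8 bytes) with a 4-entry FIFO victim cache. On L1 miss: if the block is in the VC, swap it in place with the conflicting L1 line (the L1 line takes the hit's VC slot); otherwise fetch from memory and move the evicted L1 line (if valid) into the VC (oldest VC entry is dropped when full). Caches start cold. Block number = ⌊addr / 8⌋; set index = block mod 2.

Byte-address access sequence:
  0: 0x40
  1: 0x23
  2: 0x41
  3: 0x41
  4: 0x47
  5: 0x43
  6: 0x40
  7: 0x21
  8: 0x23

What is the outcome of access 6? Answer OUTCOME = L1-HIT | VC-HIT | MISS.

0: 0x40 (blk 8, set 0) → MISS  vc=[]
1: 0x23 (blk 4, set 0) → MISS  vc=[8]
2: 0x41 (blk 8, set 0) → VC-HIT  vc=[4]
3: 0x41 (blk 8, set 0) → L1-HIT  vc=[4]
4: 0x47 (blk 8, set 0) → L1-HIT  vc=[4]
5: 0x43 (blk 8, set 0) → L1-HIT  vc=[4]
6: 0x40 (blk 8, set 0) → L1-HIT  vc=[4]
7: 0x21 (blk 4, set 0) → VC-HIT  vc=[8]
8: 0x23 (blk 4, set 0) → L1-HIT  vc=[8]

OUTCOME = L1-HIT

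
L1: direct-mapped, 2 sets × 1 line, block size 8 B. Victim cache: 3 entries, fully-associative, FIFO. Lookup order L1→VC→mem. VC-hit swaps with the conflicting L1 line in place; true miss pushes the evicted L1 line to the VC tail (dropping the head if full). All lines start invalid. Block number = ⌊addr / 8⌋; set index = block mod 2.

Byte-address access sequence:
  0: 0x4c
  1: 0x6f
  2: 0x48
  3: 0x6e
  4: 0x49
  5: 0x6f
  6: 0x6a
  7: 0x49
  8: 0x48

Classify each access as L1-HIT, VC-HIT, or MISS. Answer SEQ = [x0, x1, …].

  [0] addr=0x4c blk=9 s=1: MISS | VC []
  [1] addr=0x6f blk=13 s=1: MISS | VC [9]
  [2] addr=0x48 blk=9 s=1: VC-HIT | VC [13]
  [3] addr=0x6e blk=13 s=1: VC-HIT | VC [9]
  [4] addr=0x49 blk=9 s=1: VC-HIT | VC [13]
  [5] addr=0x6f blk=13 s=1: VC-HIT | VC [9]
  [6] addr=0x6a blk=13 s=1: L1-HIT | VC [9]
  [7] addr=0x49 blk=9 s=1: VC-HIT | VC [13]
  [8] addr=0x48 blk=9 s=1: L1-HIT | VC [13]

SEQ = [MISS, MISS, VC-HIT, VC-HIT, VC-HIT, VC-HIT, L1-HIT, VC-HIT, L1-HIT]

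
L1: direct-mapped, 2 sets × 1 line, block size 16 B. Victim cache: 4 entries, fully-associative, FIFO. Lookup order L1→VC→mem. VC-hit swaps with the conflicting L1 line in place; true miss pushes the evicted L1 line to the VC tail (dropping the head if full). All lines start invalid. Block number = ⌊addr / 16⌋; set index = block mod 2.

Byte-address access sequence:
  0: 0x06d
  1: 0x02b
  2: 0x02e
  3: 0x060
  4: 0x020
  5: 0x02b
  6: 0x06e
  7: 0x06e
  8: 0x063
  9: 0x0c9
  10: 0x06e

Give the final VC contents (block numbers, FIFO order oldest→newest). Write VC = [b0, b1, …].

VC = [2, 12]

#0 0x6d→b6/s0 MISS; vc=[]
#1 0x2b→b2/s0 MISS; vc=[6]
#2 0x2e→b2/s0 L1-HIT; vc=[6]
#3 0x60→b6/s0 VC-HIT; vc=[2]
#4 0x20→b2/s0 VC-HIT; vc=[6]
#5 0x2b→b2/s0 L1-HIT; vc=[6]
#6 0x6e→b6/s0 VC-HIT; vc=[2]
#7 0x6e→b6/s0 L1-HIT; vc=[2]
#8 0x63→b6/s0 L1-HIT; vc=[2]
#9 0xc9→b12/s0 MISS; vc=[2,6]
#10 0x6e→b6/s0 VC-HIT; vc=[2,12]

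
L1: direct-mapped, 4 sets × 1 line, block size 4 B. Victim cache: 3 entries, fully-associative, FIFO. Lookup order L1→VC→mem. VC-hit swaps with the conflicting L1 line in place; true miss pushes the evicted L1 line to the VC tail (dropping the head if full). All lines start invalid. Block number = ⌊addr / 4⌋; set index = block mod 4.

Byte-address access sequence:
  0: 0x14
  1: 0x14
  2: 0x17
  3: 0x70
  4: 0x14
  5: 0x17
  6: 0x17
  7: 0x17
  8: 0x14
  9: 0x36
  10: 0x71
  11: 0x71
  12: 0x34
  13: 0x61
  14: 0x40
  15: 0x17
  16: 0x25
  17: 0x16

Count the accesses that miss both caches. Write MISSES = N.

MISSES = 6

0: 0x14 (blk 5, set 1) → MISS  vc=[]
1: 0x14 (blk 5, set 1) → L1-HIT  vc=[]
2: 0x17 (blk 5, set 1) → L1-HIT  vc=[]
3: 0x70 (blk 28, set 0) → MISS  vc=[]
4: 0x14 (blk 5, set 1) → L1-HIT  vc=[]
5: 0x17 (blk 5, set 1) → L1-HIT  vc=[]
6: 0x17 (blk 5, set 1) → L1-HIT  vc=[]
7: 0x17 (blk 5, set 1) → L1-HIT  vc=[]
8: 0x14 (blk 5, set 1) → L1-HIT  vc=[]
9: 0x36 (blk 13, set 1) → MISS  vc=[5]
10: 0x71 (blk 28, set 0) → L1-HIT  vc=[5]
11: 0x71 (blk 28, set 0) → L1-HIT  vc=[5]
12: 0x34 (blk 13, set 1) → L1-HIT  vc=[5]
13: 0x61 (blk 24, set 0) → MISS  vc=[5, 28]
14: 0x40 (blk 16, set 0) → MISS  vc=[5, 28, 24]
15: 0x17 (blk 5, set 1) → VC-HIT  vc=[13, 28, 24]
16: 0x25 (blk 9, set 1) → MISS  vc=[28, 24, 5]
17: 0x16 (blk 5, set 1) → VC-HIT  vc=[28, 24, 9]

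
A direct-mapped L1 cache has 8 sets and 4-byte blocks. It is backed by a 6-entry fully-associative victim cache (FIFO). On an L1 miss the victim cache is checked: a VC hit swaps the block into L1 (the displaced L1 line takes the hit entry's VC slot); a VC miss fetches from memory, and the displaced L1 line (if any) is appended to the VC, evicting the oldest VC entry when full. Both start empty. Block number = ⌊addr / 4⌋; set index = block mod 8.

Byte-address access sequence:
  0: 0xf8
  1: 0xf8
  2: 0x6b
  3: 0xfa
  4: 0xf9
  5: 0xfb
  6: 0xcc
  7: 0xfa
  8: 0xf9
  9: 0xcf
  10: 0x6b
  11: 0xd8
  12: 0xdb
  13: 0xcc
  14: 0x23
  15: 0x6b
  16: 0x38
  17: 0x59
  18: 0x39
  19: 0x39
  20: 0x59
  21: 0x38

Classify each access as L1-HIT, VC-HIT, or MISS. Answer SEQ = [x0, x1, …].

SEQ = [MISS, L1-HIT, MISS, L1-HIT, L1-HIT, L1-HIT, MISS, L1-HIT, L1-HIT, L1-HIT, L1-HIT, MISS, L1-HIT, L1-HIT, MISS, L1-HIT, MISS, MISS, VC-HIT, L1-HIT, VC-HIT, VC-HIT]

0: 0xf8 (blk 62, set 6) → MISS  vc=[]
1: 0xf8 (blk 62, set 6) → L1-HIT  vc=[]
2: 0x6b (blk 26, set 2) → MISS  vc=[]
3: 0xfa (blk 62, set 6) → L1-HIT  vc=[]
4: 0xf9 (blk 62, set 6) → L1-HIT  vc=[]
5: 0xfb (blk 62, set 6) → L1-HIT  vc=[]
6: 0xcc (blk 51, set 3) → MISS  vc=[]
7: 0xfa (blk 62, set 6) → L1-HIT  vc=[]
8: 0xf9 (blk 62, set 6) → L1-HIT  vc=[]
9: 0xcf (blk 51, set 3) → L1-HIT  vc=[]
10: 0x6b (blk 26, set 2) → L1-HIT  vc=[]
11: 0xd8 (blk 54, set 6) → MISS  vc=[62]
12: 0xdb (blk 54, set 6) → L1-HIT  vc=[62]
13: 0xcc (blk 51, set 3) → L1-HIT  vc=[62]
14: 0x23 (blk 8, set 0) → MISS  vc=[62]
15: 0x6b (blk 26, set 2) → L1-HIT  vc=[62]
16: 0x38 (blk 14, set 6) → MISS  vc=[62, 54]
17: 0x59 (blk 22, set 6) → MISS  vc=[62, 54, 14]
18: 0x39 (blk 14, set 6) → VC-HIT  vc=[62, 54, 22]
19: 0x39 (blk 14, set 6) → L1-HIT  vc=[62, 54, 22]
20: 0x59 (blk 22, set 6) → VC-HIT  vc=[62, 54, 14]
21: 0x38 (blk 14, set 6) → VC-HIT  vc=[62, 54, 22]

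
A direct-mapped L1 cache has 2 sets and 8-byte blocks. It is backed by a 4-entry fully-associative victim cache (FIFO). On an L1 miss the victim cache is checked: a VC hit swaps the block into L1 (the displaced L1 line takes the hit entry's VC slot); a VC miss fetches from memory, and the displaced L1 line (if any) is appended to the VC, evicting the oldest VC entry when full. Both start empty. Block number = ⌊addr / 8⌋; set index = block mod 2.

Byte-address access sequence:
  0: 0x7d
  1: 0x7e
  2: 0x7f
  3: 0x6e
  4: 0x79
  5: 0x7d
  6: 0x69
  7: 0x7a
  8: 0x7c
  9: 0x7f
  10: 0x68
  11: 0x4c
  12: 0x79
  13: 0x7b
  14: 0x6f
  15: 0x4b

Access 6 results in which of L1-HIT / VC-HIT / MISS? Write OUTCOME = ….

OUTCOME = VC-HIT

  [0] addr=0x7d blk=15 s=1: MISS | VC []
  [1] addr=0x7e blk=15 s=1: L1-HIT | VC []
  [2] addr=0x7f blk=15 s=1: L1-HIT | VC []
  [3] addr=0x6e blk=13 s=1: MISS | VC [15]
  [4] addr=0x79 blk=15 s=1: VC-HIT | VC [13]
  [5] addr=0x7d blk=15 s=1: L1-HIT | VC [13]
  [6] addr=0x69 blk=13 s=1: VC-HIT | VC [15]
  [7] addr=0x7a blk=15 s=1: VC-HIT | VC [13]
  [8] addr=0x7c blk=15 s=1: L1-HIT | VC [13]
  [9] addr=0x7f blk=15 s=1: L1-HIT | VC [13]
  [10] addr=0x68 blk=13 s=1: VC-HIT | VC [15]
  [11] addr=0x4c blk=9 s=1: MISS | VC [15, 13]
  [12] addr=0x79 blk=15 s=1: VC-HIT | VC [9, 13]
  [13] addr=0x7b blk=15 s=1: L1-HIT | VC [9, 13]
  [14] addr=0x6f blk=13 s=1: VC-HIT | VC [9, 15]
  [15] addr=0x4b blk=9 s=1: VC-HIT | VC [13, 15]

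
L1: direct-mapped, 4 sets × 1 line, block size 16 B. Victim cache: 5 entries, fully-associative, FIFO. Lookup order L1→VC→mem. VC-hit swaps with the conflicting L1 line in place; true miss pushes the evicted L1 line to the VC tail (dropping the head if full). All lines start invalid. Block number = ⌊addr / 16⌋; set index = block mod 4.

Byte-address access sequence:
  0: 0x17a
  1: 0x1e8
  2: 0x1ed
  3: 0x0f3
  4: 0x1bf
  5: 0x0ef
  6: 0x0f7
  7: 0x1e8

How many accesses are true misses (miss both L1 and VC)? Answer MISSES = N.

#0 0x17a→b23/s3 MISS; vc=[]
#1 0x1e8→b30/s2 MISS; vc=[]
#2 0x1ed→b30/s2 L1-HIT; vc=[]
#3 0xf3→b15/s3 MISS; vc=[23]
#4 0x1bf→b27/s3 MISS; vc=[23,15]
#5 0xef→b14/s2 MISS; vc=[23,15,30]
#6 0xf7→b15/s3 VC-HIT; vc=[23,27,30]
#7 0x1e8→b30/s2 VC-HIT; vc=[23,27,14]

MISSES = 5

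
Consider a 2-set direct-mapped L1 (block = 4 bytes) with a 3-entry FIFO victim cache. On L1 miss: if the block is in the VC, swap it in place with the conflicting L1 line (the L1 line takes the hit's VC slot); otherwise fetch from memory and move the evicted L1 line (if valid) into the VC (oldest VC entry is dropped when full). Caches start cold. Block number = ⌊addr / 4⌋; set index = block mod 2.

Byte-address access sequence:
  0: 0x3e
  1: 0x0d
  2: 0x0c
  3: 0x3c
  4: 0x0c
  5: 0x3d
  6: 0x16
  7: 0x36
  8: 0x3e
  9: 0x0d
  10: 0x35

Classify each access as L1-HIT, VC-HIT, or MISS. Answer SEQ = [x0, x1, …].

0: 0x3e (blk 15, set 1) → MISS  vc=[]
1: 0xd (blk 3, set 1) → MISS  vc=[15]
2: 0xc (blk 3, set 1) → L1-HIT  vc=[15]
3: 0x3c (blk 15, set 1) → VC-HIT  vc=[3]
4: 0xc (blk 3, set 1) → VC-HIT  vc=[15]
5: 0x3d (blk 15, set 1) → VC-HIT  vc=[3]
6: 0x16 (blk 5, set 1) → MISS  vc=[3, 15]
7: 0x36 (blk 13, set 1) → MISS  vc=[3, 15, 5]
8: 0x3e (blk 15, set 1) → VC-HIT  vc=[3, 13, 5]
9: 0xd (blk 3, set 1) → VC-HIT  vc=[15, 13, 5]
10: 0x35 (blk 13, set 1) → VC-HIT  vc=[15, 3, 5]

SEQ = [MISS, MISS, L1-HIT, VC-HIT, VC-HIT, VC-HIT, MISS, MISS, VC-HIT, VC-HIT, VC-HIT]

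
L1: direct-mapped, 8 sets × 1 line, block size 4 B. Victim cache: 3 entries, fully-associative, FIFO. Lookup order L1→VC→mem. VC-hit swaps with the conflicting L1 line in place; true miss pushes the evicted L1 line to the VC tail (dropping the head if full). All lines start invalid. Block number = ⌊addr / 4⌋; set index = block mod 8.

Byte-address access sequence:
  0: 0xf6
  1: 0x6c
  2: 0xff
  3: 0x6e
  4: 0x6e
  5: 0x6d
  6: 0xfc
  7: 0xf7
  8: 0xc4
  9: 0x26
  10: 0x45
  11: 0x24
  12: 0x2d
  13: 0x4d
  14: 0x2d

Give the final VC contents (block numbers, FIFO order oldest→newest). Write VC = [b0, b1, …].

VC = [17, 27, 19]

  [0] addr=0xf6 blk=61 s=5: MISS | VC []
  [1] addr=0x6c blk=27 s=3: MISS | VC []
  [2] addr=0xff blk=63 s=7: MISS | VC []
  [3] addr=0x6e blk=27 s=3: L1-HIT | VC []
  [4] addr=0x6e blk=27 s=3: L1-HIT | VC []
  [5] addr=0x6d blk=27 s=3: L1-HIT | VC []
  [6] addr=0xfc blk=63 s=7: L1-HIT | VC []
  [7] addr=0xf7 blk=61 s=5: L1-HIT | VC []
  [8] addr=0xc4 blk=49 s=1: MISS | VC []
  [9] addr=0x26 blk=9 s=1: MISS | VC [49]
  [10] addr=0x45 blk=17 s=1: MISS | VC [49, 9]
  [11] addr=0x24 blk=9 s=1: VC-HIT | VC [49, 17]
  [12] addr=0x2d blk=11 s=3: MISS | VC [49, 17, 27]
  [13] addr=0x4d blk=19 s=3: MISS | VC [17, 27, 11]
  [14] addr=0x2d blk=11 s=3: VC-HIT | VC [17, 27, 19]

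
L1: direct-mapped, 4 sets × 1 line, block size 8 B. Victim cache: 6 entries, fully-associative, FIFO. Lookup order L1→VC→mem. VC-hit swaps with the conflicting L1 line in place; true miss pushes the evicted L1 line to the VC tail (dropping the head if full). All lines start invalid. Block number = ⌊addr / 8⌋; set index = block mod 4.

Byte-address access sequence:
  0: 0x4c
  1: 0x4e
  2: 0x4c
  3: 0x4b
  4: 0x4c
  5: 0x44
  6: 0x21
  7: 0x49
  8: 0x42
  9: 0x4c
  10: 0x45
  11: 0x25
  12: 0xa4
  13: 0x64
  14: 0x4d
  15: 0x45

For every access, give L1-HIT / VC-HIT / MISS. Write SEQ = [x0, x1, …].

  [0] addr=0x4c blk=9 s=1: MISS | VC []
  [1] addr=0x4e blk=9 s=1: L1-HIT | VC []
  [2] addr=0x4c blk=9 s=1: L1-HIT | VC []
  [3] addr=0x4b blk=9 s=1: L1-HIT | VC []
  [4] addr=0x4c blk=9 s=1: L1-HIT | VC []
  [5] addr=0x44 blk=8 s=0: MISS | VC []
  [6] addr=0x21 blk=4 s=0: MISS | VC [8]
  [7] addr=0x49 blk=9 s=1: L1-HIT | VC [8]
  [8] addr=0x42 blk=8 s=0: VC-HIT | VC [4]
  [9] addr=0x4c blk=9 s=1: L1-HIT | VC [4]
  [10] addr=0x45 blk=8 s=0: L1-HIT | VC [4]
  [11] addr=0x25 blk=4 s=0: VC-HIT | VC [8]
  [12] addr=0xa4 blk=20 s=0: MISS | VC [8, 4]
  [13] addr=0x64 blk=12 s=0: MISS | VC [8, 4, 20]
  [14] addr=0x4d blk=9 s=1: L1-HIT | VC [8, 4, 20]
  [15] addr=0x45 blk=8 s=0: VC-HIT | VC [12, 4, 20]

SEQ = [MISS, L1-HIT, L1-HIT, L1-HIT, L1-HIT, MISS, MISS, L1-HIT, VC-HIT, L1-HIT, L1-HIT, VC-HIT, MISS, MISS, L1-HIT, VC-HIT]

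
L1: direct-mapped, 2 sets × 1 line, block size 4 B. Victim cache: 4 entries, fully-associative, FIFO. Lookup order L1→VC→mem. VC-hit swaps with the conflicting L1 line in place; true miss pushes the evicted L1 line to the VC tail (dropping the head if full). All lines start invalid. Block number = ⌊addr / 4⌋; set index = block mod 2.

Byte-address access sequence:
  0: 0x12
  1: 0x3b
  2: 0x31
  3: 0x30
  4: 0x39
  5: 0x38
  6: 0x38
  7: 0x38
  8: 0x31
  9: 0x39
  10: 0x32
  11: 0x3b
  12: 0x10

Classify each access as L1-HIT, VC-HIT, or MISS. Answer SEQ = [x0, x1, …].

SEQ = [MISS, MISS, MISS, L1-HIT, VC-HIT, L1-HIT, L1-HIT, L1-HIT, VC-HIT, VC-HIT, VC-HIT, VC-HIT, VC-HIT]

  [0] addr=0x12 blk=4 s=0: MISS | VC []
  [1] addr=0x3b blk=14 s=0: MISS | VC [4]
  [2] addr=0x31 blk=12 s=0: MISS | VC [4, 14]
  [3] addr=0x30 blk=12 s=0: L1-HIT | VC [4, 14]
  [4] addr=0x39 blk=14 s=0: VC-HIT | VC [4, 12]
  [5] addr=0x38 blk=14 s=0: L1-HIT | VC [4, 12]
  [6] addr=0x38 blk=14 s=0: L1-HIT | VC [4, 12]
  [7] addr=0x38 blk=14 s=0: L1-HIT | VC [4, 12]
  [8] addr=0x31 blk=12 s=0: VC-HIT | VC [4, 14]
  [9] addr=0x39 blk=14 s=0: VC-HIT | VC [4, 12]
  [10] addr=0x32 blk=12 s=0: VC-HIT | VC [4, 14]
  [11] addr=0x3b blk=14 s=0: VC-HIT | VC [4, 12]
  [12] addr=0x10 blk=4 s=0: VC-HIT | VC [14, 12]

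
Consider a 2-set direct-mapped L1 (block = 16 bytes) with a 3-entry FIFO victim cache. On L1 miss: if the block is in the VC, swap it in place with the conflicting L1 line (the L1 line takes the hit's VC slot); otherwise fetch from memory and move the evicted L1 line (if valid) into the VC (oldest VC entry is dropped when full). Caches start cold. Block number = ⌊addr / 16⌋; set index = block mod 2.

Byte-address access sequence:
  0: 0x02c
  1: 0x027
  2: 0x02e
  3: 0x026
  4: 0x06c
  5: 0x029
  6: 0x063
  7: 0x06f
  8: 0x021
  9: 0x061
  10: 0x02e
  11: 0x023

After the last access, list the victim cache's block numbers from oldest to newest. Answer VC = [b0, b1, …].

0: 0x2c (blk 2, set 0) → MISS  vc=[]
1: 0x27 (blk 2, set 0) → L1-HIT  vc=[]
2: 0x2e (blk 2, set 0) → L1-HIT  vc=[]
3: 0x26 (blk 2, set 0) → L1-HIT  vc=[]
4: 0x6c (blk 6, set 0) → MISS  vc=[2]
5: 0x29 (blk 2, set 0) → VC-HIT  vc=[6]
6: 0x63 (blk 6, set 0) → VC-HIT  vc=[2]
7: 0x6f (blk 6, set 0) → L1-HIT  vc=[2]
8: 0x21 (blk 2, set 0) → VC-HIT  vc=[6]
9: 0x61 (blk 6, set 0) → VC-HIT  vc=[2]
10: 0x2e (blk 2, set 0) → VC-HIT  vc=[6]
11: 0x23 (blk 2, set 0) → L1-HIT  vc=[6]

VC = [6]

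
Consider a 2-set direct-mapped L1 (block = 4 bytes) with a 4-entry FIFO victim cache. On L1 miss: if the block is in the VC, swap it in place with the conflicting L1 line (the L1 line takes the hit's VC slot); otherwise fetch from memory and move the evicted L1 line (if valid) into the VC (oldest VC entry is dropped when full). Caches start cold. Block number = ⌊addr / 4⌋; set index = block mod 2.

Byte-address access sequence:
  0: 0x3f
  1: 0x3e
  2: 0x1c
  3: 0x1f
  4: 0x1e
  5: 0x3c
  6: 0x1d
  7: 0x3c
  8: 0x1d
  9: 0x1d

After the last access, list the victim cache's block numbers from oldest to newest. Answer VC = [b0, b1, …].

VC = [15]

#0 0x3f→b15/s1 MISS; vc=[]
#1 0x3e→b15/s1 L1-HIT; vc=[]
#2 0x1c→b7/s1 MISS; vc=[15]
#3 0x1f→b7/s1 L1-HIT; vc=[15]
#4 0x1e→b7/s1 L1-HIT; vc=[15]
#5 0x3c→b15/s1 VC-HIT; vc=[7]
#6 0x1d→b7/s1 VC-HIT; vc=[15]
#7 0x3c→b15/s1 VC-HIT; vc=[7]
#8 0x1d→b7/s1 VC-HIT; vc=[15]
#9 0x1d→b7/s1 L1-HIT; vc=[15]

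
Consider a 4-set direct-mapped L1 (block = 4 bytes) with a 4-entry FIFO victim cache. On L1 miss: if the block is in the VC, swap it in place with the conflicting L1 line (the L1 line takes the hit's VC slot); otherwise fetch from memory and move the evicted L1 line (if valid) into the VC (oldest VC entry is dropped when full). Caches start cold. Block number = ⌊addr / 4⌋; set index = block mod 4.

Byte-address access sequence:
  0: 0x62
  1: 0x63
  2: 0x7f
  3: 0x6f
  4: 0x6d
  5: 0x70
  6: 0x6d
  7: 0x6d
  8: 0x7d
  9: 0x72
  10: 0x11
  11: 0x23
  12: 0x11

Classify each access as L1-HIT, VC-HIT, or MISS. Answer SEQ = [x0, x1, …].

SEQ = [MISS, L1-HIT, MISS, MISS, L1-HIT, MISS, L1-HIT, L1-HIT, VC-HIT, L1-HIT, MISS, MISS, VC-HIT]

  [0] addr=0x62 blk=24 s=0: MISS | VC []
  [1] addr=0x63 blk=24 s=0: L1-HIT | VC []
  [2] addr=0x7f blk=31 s=3: MISS | VC []
  [3] addr=0x6f blk=27 s=3: MISS | VC [31]
  [4] addr=0x6d blk=27 s=3: L1-HIT | VC [31]
  [5] addr=0x70 blk=28 s=0: MISS | VC [31, 24]
  [6] addr=0x6d blk=27 s=3: L1-HIT | VC [31, 24]
  [7] addr=0x6d blk=27 s=3: L1-HIT | VC [31, 24]
  [8] addr=0x7d blk=31 s=3: VC-HIT | VC [27, 24]
  [9] addr=0x72 blk=28 s=0: L1-HIT | VC [27, 24]
  [10] addr=0x11 blk=4 s=0: MISS | VC [27, 24, 28]
  [11] addr=0x23 blk=8 s=0: MISS | VC [27, 24, 28, 4]
  [12] addr=0x11 blk=4 s=0: VC-HIT | VC [27, 24, 28, 8]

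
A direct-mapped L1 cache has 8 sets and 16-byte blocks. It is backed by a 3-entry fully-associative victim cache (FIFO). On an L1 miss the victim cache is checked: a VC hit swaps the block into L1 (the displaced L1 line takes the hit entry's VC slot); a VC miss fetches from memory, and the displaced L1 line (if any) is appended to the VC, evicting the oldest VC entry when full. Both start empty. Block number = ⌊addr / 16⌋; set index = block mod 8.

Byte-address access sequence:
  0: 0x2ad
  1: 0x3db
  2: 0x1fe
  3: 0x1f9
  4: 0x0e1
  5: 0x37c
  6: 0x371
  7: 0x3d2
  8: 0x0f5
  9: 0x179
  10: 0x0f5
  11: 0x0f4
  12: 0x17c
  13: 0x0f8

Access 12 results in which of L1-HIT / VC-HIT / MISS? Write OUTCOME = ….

OUTCOME = VC-HIT

#0 0x2ad→b42/s2 MISS; vc=[]
#1 0x3db→b61/s5 MISS; vc=[]
#2 0x1fe→b31/s7 MISS; vc=[]
#3 0x1f9→b31/s7 L1-HIT; vc=[]
#4 0xe1→b14/s6 MISS; vc=[]
#5 0x37c→b55/s7 MISS; vc=[31]
#6 0x371→b55/s7 L1-HIT; vc=[31]
#7 0x3d2→b61/s5 L1-HIT; vc=[31]
#8 0xf5→b15/s7 MISS; vc=[31,55]
#9 0x179→b23/s7 MISS; vc=[31,55,15]
#10 0xf5→b15/s7 VC-HIT; vc=[31,55,23]
#11 0xf4→b15/s7 L1-HIT; vc=[31,55,23]
#12 0x17c→b23/s7 VC-HIT; vc=[31,55,15]
#13 0xf8→b15/s7 VC-HIT; vc=[31,55,23]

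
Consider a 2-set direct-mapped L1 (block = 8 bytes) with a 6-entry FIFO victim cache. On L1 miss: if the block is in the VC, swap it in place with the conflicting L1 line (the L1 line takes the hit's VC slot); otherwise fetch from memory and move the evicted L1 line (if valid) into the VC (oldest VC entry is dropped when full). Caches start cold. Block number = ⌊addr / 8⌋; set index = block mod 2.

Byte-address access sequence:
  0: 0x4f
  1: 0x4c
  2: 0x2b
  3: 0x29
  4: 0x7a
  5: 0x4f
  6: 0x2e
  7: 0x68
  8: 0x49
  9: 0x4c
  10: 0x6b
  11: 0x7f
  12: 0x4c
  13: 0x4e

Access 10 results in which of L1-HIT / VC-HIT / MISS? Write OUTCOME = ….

OUTCOME = VC-HIT

#0 0x4f→b9/s1 MISS; vc=[]
#1 0x4c→b9/s1 L1-HIT; vc=[]
#2 0x2b→b5/s1 MISS; vc=[9]
#3 0x29→b5/s1 L1-HIT; vc=[9]
#4 0x7a→b15/s1 MISS; vc=[9,5]
#5 0x4f→b9/s1 VC-HIT; vc=[15,5]
#6 0x2e→b5/s1 VC-HIT; vc=[15,9]
#7 0x68→b13/s1 MISS; vc=[15,9,5]
#8 0x49→b9/s1 VC-HIT; vc=[15,13,5]
#9 0x4c→b9/s1 L1-HIT; vc=[15,13,5]
#10 0x6b→b13/s1 VC-HIT; vc=[15,9,5]
#11 0x7f→b15/s1 VC-HIT; vc=[13,9,5]
#12 0x4c→b9/s1 VC-HIT; vc=[13,15,5]
#13 0x4e→b9/s1 L1-HIT; vc=[13,15,5]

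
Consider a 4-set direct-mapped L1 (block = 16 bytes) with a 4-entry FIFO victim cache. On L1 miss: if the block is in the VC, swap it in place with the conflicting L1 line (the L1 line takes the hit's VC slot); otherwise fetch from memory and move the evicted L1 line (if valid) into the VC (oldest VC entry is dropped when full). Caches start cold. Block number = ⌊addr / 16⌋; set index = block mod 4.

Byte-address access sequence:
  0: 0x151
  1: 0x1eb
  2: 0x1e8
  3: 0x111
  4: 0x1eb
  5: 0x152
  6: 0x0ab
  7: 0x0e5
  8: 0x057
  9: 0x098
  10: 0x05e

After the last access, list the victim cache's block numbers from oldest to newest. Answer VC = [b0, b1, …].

0: 0x151 (blk 21, set 1) → MISS  vc=[]
1: 0x1eb (blk 30, set 2) → MISS  vc=[]
2: 0x1e8 (blk 30, set 2) → L1-HIT  vc=[]
3: 0x111 (blk 17, set 1) → MISS  vc=[21]
4: 0x1eb (blk 30, set 2) → L1-HIT  vc=[21]
5: 0x152 (blk 21, set 1) → VC-HIT  vc=[17]
6: 0xab (blk 10, set 2) → MISS  vc=[17, 30]
7: 0xe5 (blk 14, set 2) → MISS  vc=[17, 30, 10]
8: 0x57 (blk 5, set 1) → MISS  vc=[17, 30, 10, 21]
9: 0x98 (blk 9, set 1) → MISS  vc=[30, 10, 21, 5]
10: 0x5e (blk 5, set 1) → VC-HIT  vc=[30, 10, 21, 9]

VC = [30, 10, 21, 9]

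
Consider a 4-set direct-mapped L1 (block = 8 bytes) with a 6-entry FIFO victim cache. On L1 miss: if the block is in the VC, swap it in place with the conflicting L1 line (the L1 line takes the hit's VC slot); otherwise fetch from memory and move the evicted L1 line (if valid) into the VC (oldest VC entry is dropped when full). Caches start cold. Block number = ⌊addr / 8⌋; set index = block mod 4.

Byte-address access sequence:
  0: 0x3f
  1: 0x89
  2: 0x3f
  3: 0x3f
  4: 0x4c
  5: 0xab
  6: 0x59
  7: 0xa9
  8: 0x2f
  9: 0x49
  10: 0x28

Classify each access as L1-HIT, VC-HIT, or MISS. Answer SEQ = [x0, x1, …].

  [0] addr=0x3f blk=7 s=3: MISS | VC []
  [1] addr=0x89 blk=17 s=1: MISS | VC []
  [2] addr=0x3f blk=7 s=3: L1-HIT | VC []
  [3] addr=0x3f blk=7 s=3: L1-HIT | VC []
  [4] addr=0x4c blk=9 s=1: MISS | VC [17]
  [5] addr=0xab blk=21 s=1: MISS | VC [17, 9]
  [6] addr=0x59 blk=11 s=3: MISS | VC [17, 9, 7]
  [7] addr=0xa9 blk=21 s=1: L1-HIT | VC [17, 9, 7]
  [8] addr=0x2f blk=5 s=1: MISS | VC [17, 9, 7, 21]
  [9] addr=0x49 blk=9 s=1: VC-HIT | VC [17, 5, 7, 21]
  [10] addr=0x28 blk=5 s=1: VC-HIT | VC [17, 9, 7, 21]

SEQ = [MISS, MISS, L1-HIT, L1-HIT, MISS, MISS, MISS, L1-HIT, MISS, VC-HIT, VC-HIT]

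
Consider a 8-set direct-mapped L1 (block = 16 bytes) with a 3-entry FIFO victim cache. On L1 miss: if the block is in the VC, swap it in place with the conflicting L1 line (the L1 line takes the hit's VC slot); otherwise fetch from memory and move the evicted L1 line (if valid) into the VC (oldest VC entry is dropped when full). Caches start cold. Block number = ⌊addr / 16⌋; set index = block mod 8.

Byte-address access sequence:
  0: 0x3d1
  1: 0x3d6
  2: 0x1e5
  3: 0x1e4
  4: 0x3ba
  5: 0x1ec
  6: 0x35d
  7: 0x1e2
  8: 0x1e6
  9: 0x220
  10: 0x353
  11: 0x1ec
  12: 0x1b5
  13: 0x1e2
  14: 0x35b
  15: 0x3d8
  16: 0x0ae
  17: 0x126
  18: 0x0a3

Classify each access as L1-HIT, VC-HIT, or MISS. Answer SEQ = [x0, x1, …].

SEQ = [MISS, L1-HIT, MISS, L1-HIT, MISS, L1-HIT, MISS, L1-HIT, L1-HIT, MISS, L1-HIT, L1-HIT, MISS, L1-HIT, L1-HIT, VC-HIT, MISS, MISS, VC-HIT]

#0 0x3d1→b61/s5 MISS; vc=[]
#1 0x3d6→b61/s5 L1-HIT; vc=[]
#2 0x1e5→b30/s6 MISS; vc=[]
#3 0x1e4→b30/s6 L1-HIT; vc=[]
#4 0x3ba→b59/s3 MISS; vc=[]
#5 0x1ec→b30/s6 L1-HIT; vc=[]
#6 0x35d→b53/s5 MISS; vc=[61]
#7 0x1e2→b30/s6 L1-HIT; vc=[61]
#8 0x1e6→b30/s6 L1-HIT; vc=[61]
#9 0x220→b34/s2 MISS; vc=[61]
#10 0x353→b53/s5 L1-HIT; vc=[61]
#11 0x1ec→b30/s6 L1-HIT; vc=[61]
#12 0x1b5→b27/s3 MISS; vc=[61,59]
#13 0x1e2→b30/s6 L1-HIT; vc=[61,59]
#14 0x35b→b53/s5 L1-HIT; vc=[61,59]
#15 0x3d8→b61/s5 VC-HIT; vc=[53,59]
#16 0xae→b10/s2 MISS; vc=[53,59,34]
#17 0x126→b18/s2 MISS; vc=[59,34,10]
#18 0xa3→b10/s2 VC-HIT; vc=[59,34,18]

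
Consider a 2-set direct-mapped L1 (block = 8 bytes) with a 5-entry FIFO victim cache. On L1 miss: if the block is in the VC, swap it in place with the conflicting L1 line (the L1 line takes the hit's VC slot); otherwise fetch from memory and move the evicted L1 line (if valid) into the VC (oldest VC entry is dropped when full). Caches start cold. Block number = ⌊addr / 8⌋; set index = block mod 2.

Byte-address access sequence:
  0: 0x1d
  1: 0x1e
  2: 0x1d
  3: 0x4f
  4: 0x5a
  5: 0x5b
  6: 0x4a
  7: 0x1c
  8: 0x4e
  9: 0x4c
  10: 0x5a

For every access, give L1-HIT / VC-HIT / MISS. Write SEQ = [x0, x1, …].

SEQ = [MISS, L1-HIT, L1-HIT, MISS, MISS, L1-HIT, VC-HIT, VC-HIT, VC-HIT, L1-HIT, VC-HIT]

0: 0x1d (blk 3, set 1) → MISS  vc=[]
1: 0x1e (blk 3, set 1) → L1-HIT  vc=[]
2: 0x1d (blk 3, set 1) → L1-HIT  vc=[]
3: 0x4f (blk 9, set 1) → MISS  vc=[3]
4: 0x5a (blk 11, set 1) → MISS  vc=[3, 9]
5: 0x5b (blk 11, set 1) → L1-HIT  vc=[3, 9]
6: 0x4a (blk 9, set 1) → VC-HIT  vc=[3, 11]
7: 0x1c (blk 3, set 1) → VC-HIT  vc=[9, 11]
8: 0x4e (blk 9, set 1) → VC-HIT  vc=[3, 11]
9: 0x4c (blk 9, set 1) → L1-HIT  vc=[3, 11]
10: 0x5a (blk 11, set 1) → VC-HIT  vc=[3, 9]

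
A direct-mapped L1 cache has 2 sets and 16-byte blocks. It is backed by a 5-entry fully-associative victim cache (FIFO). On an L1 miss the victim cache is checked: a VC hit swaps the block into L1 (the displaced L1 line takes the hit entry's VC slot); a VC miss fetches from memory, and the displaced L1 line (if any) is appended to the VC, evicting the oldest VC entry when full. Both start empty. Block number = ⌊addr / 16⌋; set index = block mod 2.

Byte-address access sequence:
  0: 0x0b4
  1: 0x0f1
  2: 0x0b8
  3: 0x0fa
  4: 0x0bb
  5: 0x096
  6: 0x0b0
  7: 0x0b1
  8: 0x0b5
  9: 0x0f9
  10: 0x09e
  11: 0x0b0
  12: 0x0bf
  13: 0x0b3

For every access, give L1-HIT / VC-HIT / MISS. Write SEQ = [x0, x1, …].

#0 0xb4→b11/s1 MISS; vc=[]
#1 0xf1→b15/s1 MISS; vc=[11]
#2 0xb8→b11/s1 VC-HIT; vc=[15]
#3 0xfa→b15/s1 VC-HIT; vc=[11]
#4 0xbb→b11/s1 VC-HIT; vc=[15]
#5 0x96→b9/s1 MISS; vc=[15,11]
#6 0xb0→b11/s1 VC-HIT; vc=[15,9]
#7 0xb1→b11/s1 L1-HIT; vc=[15,9]
#8 0xb5→b11/s1 L1-HIT; vc=[15,9]
#9 0xf9→b15/s1 VC-HIT; vc=[11,9]
#10 0x9e→b9/s1 VC-HIT; vc=[11,15]
#11 0xb0→b11/s1 VC-HIT; vc=[9,15]
#12 0xbf→b11/s1 L1-HIT; vc=[9,15]
#13 0xb3→b11/s1 L1-HIT; vc=[9,15]

SEQ = [MISS, MISS, VC-HIT, VC-HIT, VC-HIT, MISS, VC-HIT, L1-HIT, L1-HIT, VC-HIT, VC-HIT, VC-HIT, L1-HIT, L1-HIT]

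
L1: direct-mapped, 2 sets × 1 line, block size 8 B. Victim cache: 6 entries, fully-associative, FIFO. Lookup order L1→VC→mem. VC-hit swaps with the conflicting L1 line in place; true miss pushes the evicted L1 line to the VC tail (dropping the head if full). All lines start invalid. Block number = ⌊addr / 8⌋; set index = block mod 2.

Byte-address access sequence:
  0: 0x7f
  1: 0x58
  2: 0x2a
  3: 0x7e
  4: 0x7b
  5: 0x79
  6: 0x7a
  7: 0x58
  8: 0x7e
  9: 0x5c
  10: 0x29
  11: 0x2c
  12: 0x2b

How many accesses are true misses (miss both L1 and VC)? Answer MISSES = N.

MISSES = 3

0: 0x7f (blk 15, set 1) → MISS  vc=[]
1: 0x58 (blk 11, set 1) → MISS  vc=[15]
2: 0x2a (blk 5, set 1) → MISS  vc=[15, 11]
3: 0x7e (blk 15, set 1) → VC-HIT  vc=[5, 11]
4: 0x7b (blk 15, set 1) → L1-HIT  vc=[5, 11]
5: 0x79 (blk 15, set 1) → L1-HIT  vc=[5, 11]
6: 0x7a (blk 15, set 1) → L1-HIT  vc=[5, 11]
7: 0x58 (blk 11, set 1) → VC-HIT  vc=[5, 15]
8: 0x7e (blk 15, set 1) → VC-HIT  vc=[5, 11]
9: 0x5c (blk 11, set 1) → VC-HIT  vc=[5, 15]
10: 0x29 (blk 5, set 1) → VC-HIT  vc=[11, 15]
11: 0x2c (blk 5, set 1) → L1-HIT  vc=[11, 15]
12: 0x2b (blk 5, set 1) → L1-HIT  vc=[11, 15]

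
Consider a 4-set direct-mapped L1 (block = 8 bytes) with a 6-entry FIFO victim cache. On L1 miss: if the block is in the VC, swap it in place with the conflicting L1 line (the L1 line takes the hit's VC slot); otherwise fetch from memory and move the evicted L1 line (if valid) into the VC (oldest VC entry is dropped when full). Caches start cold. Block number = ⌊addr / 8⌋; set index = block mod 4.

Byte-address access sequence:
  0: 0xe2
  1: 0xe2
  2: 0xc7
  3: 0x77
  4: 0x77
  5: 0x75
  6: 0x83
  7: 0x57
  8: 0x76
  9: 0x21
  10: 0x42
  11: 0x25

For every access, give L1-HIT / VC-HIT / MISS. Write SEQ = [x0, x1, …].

SEQ = [MISS, L1-HIT, MISS, MISS, L1-HIT, L1-HIT, MISS, MISS, VC-HIT, MISS, MISS, VC-HIT]

0: 0xe2 (blk 28, set 0) → MISS  vc=[]
1: 0xe2 (blk 28, set 0) → L1-HIT  vc=[]
2: 0xc7 (blk 24, set 0) → MISS  vc=[28]
3: 0x77 (blk 14, set 2) → MISS  vc=[28]
4: 0x77 (blk 14, set 2) → L1-HIT  vc=[28]
5: 0x75 (blk 14, set 2) → L1-HIT  vc=[28]
6: 0x83 (blk 16, set 0) → MISS  vc=[28, 24]
7: 0x57 (blk 10, set 2) → MISS  vc=[28, 24, 14]
8: 0x76 (blk 14, set 2) → VC-HIT  vc=[28, 24, 10]
9: 0x21 (blk 4, set 0) → MISS  vc=[28, 24, 10, 16]
10: 0x42 (blk 8, set 0) → MISS  vc=[28, 24, 10, 16, 4]
11: 0x25 (blk 4, set 0) → VC-HIT  vc=[28, 24, 10, 16, 8]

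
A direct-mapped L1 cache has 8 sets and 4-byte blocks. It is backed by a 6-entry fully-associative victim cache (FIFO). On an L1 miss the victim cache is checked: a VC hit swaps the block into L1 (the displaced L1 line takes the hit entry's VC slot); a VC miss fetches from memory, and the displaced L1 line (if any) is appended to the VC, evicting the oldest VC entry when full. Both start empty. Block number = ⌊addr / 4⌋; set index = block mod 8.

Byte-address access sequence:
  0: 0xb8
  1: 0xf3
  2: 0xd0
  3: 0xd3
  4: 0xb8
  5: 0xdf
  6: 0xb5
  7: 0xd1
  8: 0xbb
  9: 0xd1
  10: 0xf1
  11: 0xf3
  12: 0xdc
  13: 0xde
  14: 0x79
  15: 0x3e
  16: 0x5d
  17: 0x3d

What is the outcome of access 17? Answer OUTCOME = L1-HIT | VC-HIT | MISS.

  [0] addr=0xb8 blk=46 s=6: MISS | VC []
  [1] addr=0xf3 blk=60 s=4: MISS | VC []
  [2] addr=0xd0 blk=52 s=4: MISS | VC [60]
  [3] addr=0xd3 blk=52 s=4: L1-HIT | VC [60]
  [4] addr=0xb8 blk=46 s=6: L1-HIT | VC [60]
  [5] addr=0xdf blk=55 s=7: MISS | VC [60]
  [6] addr=0xb5 blk=45 s=5: MISS | VC [60]
  [7] addr=0xd1 blk=52 s=4: L1-HIT | VC [60]
  [8] addr=0xbb blk=46 s=6: L1-HIT | VC [60]
  [9] addr=0xd1 blk=52 s=4: L1-HIT | VC [60]
  [10] addr=0xf1 blk=60 s=4: VC-HIT | VC [52]
  [11] addr=0xf3 blk=60 s=4: L1-HIT | VC [52]
  [12] addr=0xdc blk=55 s=7: L1-HIT | VC [52]
  [13] addr=0xde blk=55 s=7: L1-HIT | VC [52]
  [14] addr=0x79 blk=30 s=6: MISS | VC [52, 46]
  [15] addr=0x3e blk=15 s=7: MISS | VC [52, 46, 55]
  [16] addr=0x5d blk=23 s=7: MISS | VC [52, 46, 55, 15]
  [17] addr=0x3d blk=15 s=7: VC-HIT | VC [52, 46, 55, 23]

OUTCOME = VC-HIT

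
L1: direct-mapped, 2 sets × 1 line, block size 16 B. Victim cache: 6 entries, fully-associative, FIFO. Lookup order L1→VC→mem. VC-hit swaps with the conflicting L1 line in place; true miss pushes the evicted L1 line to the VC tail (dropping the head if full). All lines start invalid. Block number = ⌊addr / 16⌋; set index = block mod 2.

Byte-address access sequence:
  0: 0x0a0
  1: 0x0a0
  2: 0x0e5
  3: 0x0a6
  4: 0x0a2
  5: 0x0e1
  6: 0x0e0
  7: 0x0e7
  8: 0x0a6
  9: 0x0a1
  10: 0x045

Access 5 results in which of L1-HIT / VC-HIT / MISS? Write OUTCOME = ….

OUTCOME = VC-HIT

  [0] addr=0xa0 blk=10 s=0: MISS | VC []
  [1] addr=0xa0 blk=10 s=0: L1-HIT | VC []
  [2] addr=0xe5 blk=14 s=0: MISS | VC [10]
  [3] addr=0xa6 blk=10 s=0: VC-HIT | VC [14]
  [4] addr=0xa2 blk=10 s=0: L1-HIT | VC [14]
  [5] addr=0xe1 blk=14 s=0: VC-HIT | VC [10]
  [6] addr=0xe0 blk=14 s=0: L1-HIT | VC [10]
  [7] addr=0xe7 blk=14 s=0: L1-HIT | VC [10]
  [8] addr=0xa6 blk=10 s=0: VC-HIT | VC [14]
  [9] addr=0xa1 blk=10 s=0: L1-HIT | VC [14]
  [10] addr=0x45 blk=4 s=0: MISS | VC [14, 10]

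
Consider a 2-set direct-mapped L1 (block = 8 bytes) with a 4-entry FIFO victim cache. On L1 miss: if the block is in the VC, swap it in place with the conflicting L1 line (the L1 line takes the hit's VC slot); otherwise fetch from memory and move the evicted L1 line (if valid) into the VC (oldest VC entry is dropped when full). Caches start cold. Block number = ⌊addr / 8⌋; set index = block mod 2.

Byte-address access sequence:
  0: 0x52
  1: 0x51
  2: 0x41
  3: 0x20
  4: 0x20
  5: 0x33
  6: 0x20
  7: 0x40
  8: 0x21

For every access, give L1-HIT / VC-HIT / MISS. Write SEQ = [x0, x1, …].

  [0] addr=0x52 blk=10 s=0: MISS | VC []
  [1] addr=0x51 blk=10 s=0: L1-HIT | VC []
  [2] addr=0x41 blk=8 s=0: MISS | VC [10]
  [3] addr=0x20 blk=4 s=0: MISS | VC [10, 8]
  [4] addr=0x20 blk=4 s=0: L1-HIT | VC [10, 8]
  [5] addr=0x33 blk=6 s=0: MISS | VC [10, 8, 4]
  [6] addr=0x20 blk=4 s=0: VC-HIT | VC [10, 8, 6]
  [7] addr=0x40 blk=8 s=0: VC-HIT | VC [10, 4, 6]
  [8] addr=0x21 blk=4 s=0: VC-HIT | VC [10, 8, 6]

SEQ = [MISS, L1-HIT, MISS, MISS, L1-HIT, MISS, VC-HIT, VC-HIT, VC-HIT]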